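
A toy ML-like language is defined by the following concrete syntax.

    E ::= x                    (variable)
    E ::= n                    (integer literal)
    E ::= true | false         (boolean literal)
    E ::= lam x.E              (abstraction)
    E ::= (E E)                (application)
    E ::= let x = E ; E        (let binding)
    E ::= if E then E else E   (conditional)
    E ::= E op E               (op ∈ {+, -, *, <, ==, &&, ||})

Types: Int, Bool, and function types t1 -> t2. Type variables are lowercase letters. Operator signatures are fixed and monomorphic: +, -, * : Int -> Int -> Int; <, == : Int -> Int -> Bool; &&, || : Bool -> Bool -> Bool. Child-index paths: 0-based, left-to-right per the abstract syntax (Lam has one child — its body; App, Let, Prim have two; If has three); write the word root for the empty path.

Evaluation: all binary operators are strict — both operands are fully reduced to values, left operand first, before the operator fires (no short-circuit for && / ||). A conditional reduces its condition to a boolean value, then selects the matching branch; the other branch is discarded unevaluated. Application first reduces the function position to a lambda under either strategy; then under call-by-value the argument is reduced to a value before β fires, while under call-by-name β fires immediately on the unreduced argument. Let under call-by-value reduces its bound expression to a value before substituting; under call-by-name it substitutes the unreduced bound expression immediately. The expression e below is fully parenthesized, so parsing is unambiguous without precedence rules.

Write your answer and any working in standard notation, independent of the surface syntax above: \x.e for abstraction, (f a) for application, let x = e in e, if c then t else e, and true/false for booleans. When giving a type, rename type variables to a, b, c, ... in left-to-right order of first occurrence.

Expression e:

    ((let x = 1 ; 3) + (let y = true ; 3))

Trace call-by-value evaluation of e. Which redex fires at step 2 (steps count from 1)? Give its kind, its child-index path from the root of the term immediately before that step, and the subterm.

Answer: let at 1 : (let y = true in 3)

Trace:
step 0: ((let x = 1 in 3) + (let y = true in 3))
step 1: [let@0] (3 + (let y = true in 3))
step 2: [let@1] (3 + 3)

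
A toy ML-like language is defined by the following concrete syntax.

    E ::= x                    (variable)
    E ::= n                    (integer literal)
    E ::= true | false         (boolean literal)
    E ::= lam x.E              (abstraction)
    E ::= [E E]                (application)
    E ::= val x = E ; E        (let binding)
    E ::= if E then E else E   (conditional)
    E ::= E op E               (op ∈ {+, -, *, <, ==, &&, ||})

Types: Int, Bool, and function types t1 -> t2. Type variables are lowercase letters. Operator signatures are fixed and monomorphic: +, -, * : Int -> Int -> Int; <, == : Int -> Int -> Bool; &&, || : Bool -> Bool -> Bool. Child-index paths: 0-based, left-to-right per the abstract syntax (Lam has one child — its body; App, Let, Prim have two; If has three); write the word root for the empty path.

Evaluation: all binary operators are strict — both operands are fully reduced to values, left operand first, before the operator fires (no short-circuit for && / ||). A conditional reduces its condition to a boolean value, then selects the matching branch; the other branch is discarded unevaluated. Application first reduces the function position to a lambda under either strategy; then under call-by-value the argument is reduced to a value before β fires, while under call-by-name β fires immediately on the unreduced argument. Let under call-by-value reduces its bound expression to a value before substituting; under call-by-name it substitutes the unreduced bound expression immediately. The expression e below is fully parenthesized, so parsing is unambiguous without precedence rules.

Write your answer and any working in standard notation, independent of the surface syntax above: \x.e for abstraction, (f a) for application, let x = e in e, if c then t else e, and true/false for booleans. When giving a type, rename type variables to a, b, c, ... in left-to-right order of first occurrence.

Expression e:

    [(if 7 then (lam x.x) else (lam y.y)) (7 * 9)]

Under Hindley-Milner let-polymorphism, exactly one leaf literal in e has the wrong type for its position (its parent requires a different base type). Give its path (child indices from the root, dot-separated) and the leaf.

Answer: 0.0 : 7

Trace:
  unify Int ~ Bool
  FAIL: mismatch Int ~ Bool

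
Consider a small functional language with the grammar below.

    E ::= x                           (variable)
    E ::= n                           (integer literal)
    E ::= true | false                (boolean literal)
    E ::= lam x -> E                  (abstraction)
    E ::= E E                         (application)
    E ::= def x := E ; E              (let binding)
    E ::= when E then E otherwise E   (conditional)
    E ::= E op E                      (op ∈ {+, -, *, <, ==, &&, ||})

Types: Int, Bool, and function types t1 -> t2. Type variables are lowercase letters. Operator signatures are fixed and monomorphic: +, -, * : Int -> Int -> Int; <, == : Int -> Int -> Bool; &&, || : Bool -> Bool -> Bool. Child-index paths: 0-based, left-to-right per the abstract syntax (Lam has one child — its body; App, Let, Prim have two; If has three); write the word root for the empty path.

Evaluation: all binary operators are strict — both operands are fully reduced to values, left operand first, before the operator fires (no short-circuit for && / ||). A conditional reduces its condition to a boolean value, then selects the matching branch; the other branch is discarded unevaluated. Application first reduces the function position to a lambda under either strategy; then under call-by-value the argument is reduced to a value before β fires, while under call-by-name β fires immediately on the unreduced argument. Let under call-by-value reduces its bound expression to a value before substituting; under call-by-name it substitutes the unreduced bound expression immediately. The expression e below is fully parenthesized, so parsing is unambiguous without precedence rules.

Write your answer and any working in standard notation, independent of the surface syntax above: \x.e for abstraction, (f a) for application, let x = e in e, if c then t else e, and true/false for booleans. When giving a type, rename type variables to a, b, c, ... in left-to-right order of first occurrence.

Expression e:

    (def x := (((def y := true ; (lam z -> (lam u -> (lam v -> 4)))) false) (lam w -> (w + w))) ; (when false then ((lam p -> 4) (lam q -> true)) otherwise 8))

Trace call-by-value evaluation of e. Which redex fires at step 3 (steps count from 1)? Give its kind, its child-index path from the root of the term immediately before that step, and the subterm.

Trace:
step 0: (let x = (((let y = true in (\z.(\u.(\v.4)))) false) (\w.(w + w))) in (if false then ((\p.4) (\q.true)) else 8))
step 1: [let@0.0.0] (let x = (((\z.(\u.(\v.4))) false) (\w.(w + w))) in (if false then ((\p.4) (\q.true)) else 8))
step 2: [beta@0.0] (let x = ((\u.(\v.4)) (\w.(w + w))) in (if false then ((\p.4) (\q.true)) else 8))
step 3: [beta@0] (let x = (\v.4) in (if false then ((\p.4) (\q.true)) else 8))

Answer: beta at 0 : ((\u.(\v.4)) (\w.(w + w)))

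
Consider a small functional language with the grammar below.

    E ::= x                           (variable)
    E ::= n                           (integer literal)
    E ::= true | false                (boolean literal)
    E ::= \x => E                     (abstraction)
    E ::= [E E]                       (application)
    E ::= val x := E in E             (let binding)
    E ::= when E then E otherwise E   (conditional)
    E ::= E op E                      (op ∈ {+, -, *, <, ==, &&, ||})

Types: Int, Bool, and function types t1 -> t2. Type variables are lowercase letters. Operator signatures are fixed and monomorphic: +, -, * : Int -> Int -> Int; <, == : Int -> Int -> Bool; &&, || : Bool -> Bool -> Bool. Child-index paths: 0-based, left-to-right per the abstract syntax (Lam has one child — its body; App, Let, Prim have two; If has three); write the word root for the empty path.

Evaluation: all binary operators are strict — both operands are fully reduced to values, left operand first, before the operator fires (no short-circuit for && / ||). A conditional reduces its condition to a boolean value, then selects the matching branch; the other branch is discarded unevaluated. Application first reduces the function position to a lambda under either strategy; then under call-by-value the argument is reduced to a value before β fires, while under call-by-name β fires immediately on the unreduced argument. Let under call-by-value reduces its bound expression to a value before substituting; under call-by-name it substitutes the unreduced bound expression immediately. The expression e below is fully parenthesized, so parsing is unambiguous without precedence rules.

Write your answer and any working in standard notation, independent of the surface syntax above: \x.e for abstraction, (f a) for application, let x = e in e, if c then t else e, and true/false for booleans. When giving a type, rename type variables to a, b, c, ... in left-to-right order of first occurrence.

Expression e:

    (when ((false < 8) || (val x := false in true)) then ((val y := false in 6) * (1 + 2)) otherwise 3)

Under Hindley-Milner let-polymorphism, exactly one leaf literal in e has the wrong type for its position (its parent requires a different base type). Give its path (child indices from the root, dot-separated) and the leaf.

Working:
  unify Bool ~ Int
  FAIL: mismatch Bool ~ Int

Answer: 0.0.0 : false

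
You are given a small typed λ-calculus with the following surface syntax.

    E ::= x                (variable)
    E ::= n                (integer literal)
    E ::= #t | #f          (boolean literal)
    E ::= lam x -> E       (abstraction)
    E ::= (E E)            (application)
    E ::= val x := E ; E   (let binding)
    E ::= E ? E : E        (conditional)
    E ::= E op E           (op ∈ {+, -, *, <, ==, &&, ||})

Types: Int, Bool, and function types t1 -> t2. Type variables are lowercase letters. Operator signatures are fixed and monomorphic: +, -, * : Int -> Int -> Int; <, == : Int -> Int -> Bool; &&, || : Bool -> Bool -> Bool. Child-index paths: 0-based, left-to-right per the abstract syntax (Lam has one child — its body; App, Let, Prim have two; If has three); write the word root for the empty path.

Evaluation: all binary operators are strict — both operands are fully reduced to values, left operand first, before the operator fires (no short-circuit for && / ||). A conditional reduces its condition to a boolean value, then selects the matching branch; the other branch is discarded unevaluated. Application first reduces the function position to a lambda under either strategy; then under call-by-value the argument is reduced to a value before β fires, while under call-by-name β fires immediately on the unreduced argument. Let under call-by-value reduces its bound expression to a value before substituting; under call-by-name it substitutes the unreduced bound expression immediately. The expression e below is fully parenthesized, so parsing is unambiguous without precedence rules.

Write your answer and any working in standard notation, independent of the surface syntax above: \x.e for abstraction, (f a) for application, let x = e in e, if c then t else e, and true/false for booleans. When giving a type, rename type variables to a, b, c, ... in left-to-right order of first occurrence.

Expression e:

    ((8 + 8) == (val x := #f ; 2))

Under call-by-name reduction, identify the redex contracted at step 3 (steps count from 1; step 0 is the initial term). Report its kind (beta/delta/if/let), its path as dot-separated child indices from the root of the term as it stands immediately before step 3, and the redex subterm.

Answer: delta at root : (16 == 2)

Derivation:
step 0: ((8 + 8) == (let x = false in 2))
step 1: [delta@0] (16 == (let x = false in 2))
step 2: [let@1] (16 == 2)
step 3: [delta@root] false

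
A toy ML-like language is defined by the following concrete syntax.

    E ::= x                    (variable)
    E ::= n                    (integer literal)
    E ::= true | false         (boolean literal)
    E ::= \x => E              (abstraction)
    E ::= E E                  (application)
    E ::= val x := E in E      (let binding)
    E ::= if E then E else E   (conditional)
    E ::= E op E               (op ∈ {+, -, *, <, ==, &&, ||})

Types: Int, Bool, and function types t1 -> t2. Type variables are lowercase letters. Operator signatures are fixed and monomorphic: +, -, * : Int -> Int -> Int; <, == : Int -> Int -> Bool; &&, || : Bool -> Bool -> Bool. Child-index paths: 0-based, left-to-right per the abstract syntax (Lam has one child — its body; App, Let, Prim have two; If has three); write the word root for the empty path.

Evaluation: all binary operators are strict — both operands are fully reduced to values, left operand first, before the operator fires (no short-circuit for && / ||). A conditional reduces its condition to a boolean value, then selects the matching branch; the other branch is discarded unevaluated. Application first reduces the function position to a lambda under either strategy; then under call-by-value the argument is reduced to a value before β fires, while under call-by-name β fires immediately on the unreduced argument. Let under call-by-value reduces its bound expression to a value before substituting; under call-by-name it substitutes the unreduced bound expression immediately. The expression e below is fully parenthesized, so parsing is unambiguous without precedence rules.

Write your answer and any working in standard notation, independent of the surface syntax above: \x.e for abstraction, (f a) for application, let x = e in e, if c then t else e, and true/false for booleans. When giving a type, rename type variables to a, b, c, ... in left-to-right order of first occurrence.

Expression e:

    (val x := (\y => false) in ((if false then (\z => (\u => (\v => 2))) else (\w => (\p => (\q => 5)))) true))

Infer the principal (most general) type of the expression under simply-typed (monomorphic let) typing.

Answer: a -> b -> Int

Working:
\y._ : a -> Bool
let x : a -> Bool
  unify Bool ~ Bool
\v._ : d -> Int
\u._ : c -> d -> Int
\z._ : b -> c -> d -> Int
\q._ : g -> Int
\p._ : f -> g -> Int
\w._ : e -> f -> g -> Int
  unify b -> c -> d -> Int ~ e -> f -> g -> Int
  unify b ~ e
  unify c -> d -> Int ~ f -> g -> Int
  unify c ~ f
  unify d -> Int ~ g -> Int
  unify d ~ g
  unify Int ~ Int
  unify e -> f -> g -> Int ~ Bool -> h
  unify e ~ Bool
  unify f -> g -> Int ~ h
_ _ : f -> g -> Int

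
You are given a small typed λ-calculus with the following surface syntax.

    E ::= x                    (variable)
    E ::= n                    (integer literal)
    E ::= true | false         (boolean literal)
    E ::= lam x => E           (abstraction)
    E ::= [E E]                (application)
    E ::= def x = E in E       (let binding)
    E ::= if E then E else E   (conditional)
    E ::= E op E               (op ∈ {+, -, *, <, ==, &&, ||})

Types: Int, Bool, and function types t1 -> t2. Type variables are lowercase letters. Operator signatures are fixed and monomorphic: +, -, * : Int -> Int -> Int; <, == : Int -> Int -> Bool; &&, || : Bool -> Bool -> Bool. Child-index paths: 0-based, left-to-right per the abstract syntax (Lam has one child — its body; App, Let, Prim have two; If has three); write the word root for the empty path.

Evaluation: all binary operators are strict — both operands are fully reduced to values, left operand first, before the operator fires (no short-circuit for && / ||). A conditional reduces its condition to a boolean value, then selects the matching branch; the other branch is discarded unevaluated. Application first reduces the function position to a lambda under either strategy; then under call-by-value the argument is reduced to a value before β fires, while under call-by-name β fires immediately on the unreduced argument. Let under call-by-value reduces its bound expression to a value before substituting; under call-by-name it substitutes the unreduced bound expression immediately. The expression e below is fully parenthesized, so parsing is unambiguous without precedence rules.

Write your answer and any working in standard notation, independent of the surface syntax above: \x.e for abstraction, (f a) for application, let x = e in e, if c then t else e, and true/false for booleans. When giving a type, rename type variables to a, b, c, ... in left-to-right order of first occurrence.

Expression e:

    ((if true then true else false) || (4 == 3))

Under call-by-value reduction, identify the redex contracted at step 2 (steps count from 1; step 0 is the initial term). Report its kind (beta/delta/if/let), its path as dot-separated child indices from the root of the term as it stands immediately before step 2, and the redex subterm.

Working:
step 0: ((if true then true else false) || (4 == 3))
step 1: [if@0] (true || (4 == 3))
step 2: [delta@1] (true || false)

Answer: delta at 1 : (4 == 3)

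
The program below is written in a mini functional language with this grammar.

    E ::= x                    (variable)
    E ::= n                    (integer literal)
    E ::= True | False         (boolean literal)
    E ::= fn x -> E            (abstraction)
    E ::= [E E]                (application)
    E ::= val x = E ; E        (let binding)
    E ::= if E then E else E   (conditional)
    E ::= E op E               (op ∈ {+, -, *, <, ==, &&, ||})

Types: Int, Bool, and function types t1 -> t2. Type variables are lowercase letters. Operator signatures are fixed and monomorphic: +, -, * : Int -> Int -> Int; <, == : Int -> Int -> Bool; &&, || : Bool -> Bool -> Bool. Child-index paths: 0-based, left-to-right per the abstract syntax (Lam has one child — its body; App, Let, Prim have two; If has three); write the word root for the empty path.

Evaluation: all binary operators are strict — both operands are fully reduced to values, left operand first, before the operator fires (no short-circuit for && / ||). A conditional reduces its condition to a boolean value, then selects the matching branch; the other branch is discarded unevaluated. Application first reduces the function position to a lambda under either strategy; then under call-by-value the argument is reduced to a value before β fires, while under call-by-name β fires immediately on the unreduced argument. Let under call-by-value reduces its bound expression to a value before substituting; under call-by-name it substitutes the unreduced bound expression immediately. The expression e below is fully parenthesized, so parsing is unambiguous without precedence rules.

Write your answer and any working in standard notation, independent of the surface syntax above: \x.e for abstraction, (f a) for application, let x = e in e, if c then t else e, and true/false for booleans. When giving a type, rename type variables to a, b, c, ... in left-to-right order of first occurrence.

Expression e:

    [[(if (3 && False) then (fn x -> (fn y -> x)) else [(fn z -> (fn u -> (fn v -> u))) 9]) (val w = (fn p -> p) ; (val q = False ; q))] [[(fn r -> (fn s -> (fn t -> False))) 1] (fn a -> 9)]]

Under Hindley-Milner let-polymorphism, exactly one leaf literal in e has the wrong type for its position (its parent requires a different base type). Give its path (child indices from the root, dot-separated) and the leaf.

Working:
  unify Int ~ Bool
  FAIL: mismatch Int ~ Bool

Answer: 0.0.0.0 : 3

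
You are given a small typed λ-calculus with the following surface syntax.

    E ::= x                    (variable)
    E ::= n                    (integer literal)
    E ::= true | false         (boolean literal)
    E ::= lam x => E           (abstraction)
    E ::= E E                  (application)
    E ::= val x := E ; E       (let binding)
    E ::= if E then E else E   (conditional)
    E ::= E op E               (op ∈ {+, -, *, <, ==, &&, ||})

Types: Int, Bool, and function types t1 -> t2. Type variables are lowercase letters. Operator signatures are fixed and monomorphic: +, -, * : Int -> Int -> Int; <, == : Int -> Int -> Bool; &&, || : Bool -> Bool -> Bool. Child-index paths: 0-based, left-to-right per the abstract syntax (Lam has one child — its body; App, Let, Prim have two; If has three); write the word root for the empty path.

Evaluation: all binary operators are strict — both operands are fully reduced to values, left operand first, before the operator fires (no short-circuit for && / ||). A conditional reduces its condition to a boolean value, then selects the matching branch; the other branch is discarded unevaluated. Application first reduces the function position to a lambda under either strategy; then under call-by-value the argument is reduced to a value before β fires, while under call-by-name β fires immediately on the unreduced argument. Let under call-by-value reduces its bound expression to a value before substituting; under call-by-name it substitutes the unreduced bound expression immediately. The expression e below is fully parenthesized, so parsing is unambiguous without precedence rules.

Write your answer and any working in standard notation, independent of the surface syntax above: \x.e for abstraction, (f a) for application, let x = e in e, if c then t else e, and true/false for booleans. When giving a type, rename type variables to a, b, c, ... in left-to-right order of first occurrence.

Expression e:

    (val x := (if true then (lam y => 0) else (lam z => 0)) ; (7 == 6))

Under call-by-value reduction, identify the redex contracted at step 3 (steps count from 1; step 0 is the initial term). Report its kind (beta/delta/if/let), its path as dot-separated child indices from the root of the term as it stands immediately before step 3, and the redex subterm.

Derivation:
step 0: (let x = (if true then (\y.0) else (\z.0)) in (7 == 6))
step 1: [if@0] (let x = (\y.0) in (7 == 6))
step 2: [let@root] (7 == 6)
step 3: [delta@root] false

Answer: delta at root : (7 == 6)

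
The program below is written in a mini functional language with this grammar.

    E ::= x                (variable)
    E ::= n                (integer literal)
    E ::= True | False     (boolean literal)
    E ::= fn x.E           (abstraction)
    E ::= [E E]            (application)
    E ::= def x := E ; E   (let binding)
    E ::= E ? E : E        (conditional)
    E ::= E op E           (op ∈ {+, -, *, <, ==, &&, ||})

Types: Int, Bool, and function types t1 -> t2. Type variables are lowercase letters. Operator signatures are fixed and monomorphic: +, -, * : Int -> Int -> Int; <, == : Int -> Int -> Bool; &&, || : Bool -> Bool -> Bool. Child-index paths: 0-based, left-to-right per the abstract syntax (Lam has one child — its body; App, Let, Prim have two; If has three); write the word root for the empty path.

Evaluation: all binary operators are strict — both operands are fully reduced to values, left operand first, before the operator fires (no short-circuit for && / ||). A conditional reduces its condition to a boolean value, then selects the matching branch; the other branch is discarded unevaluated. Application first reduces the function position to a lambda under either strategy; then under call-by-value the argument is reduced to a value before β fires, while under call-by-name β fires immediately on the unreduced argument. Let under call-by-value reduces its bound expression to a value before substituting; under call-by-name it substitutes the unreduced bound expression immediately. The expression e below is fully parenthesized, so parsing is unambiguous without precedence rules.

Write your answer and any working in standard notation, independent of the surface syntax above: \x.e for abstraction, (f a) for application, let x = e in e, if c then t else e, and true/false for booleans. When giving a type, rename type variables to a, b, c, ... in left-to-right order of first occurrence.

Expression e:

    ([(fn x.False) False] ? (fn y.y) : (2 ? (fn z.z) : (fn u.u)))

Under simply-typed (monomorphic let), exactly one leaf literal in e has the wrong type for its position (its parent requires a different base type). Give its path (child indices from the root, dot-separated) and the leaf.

Answer: 2.0 : 2

Derivation:
\x._ : a -> Bool
  unify a -> Bool ~ Bool -> b
  unify a ~ Bool
  unify Bool ~ b
_ _ : Bool
  unify Bool ~ Bool
y : c
\y._ : c -> c
  unify Int ~ Bool
  FAIL: mismatch Int ~ Bool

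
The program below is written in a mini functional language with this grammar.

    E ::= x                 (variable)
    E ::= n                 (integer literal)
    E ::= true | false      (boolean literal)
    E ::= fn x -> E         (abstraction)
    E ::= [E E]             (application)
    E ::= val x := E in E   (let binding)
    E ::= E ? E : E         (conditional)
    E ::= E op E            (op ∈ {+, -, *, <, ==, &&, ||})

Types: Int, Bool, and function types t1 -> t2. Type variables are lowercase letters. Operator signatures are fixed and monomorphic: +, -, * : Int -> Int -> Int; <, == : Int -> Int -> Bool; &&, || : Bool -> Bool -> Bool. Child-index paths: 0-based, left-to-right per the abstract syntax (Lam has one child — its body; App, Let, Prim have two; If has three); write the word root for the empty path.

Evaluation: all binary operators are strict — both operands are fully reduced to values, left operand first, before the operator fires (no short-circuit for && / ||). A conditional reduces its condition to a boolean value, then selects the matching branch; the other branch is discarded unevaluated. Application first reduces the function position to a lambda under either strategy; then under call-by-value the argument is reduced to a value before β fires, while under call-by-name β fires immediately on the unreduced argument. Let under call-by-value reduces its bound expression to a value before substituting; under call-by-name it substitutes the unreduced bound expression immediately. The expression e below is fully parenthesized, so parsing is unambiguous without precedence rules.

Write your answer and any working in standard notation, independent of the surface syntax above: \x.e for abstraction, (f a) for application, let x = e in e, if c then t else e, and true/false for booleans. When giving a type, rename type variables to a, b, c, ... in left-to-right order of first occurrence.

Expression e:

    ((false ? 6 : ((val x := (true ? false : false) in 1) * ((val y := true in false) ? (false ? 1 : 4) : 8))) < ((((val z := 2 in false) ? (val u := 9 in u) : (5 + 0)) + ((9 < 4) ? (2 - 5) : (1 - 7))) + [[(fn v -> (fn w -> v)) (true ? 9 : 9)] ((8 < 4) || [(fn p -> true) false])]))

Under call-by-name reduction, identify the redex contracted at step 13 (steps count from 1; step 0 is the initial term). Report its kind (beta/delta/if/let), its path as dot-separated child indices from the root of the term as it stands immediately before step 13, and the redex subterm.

Derivation:
step 0: ((if false then 6 else ((let x = (if true then false else false) in 1) * (if (let y = true in false) then (if false then 1 else 4) else 8))) < (((if (let z = 2 in false) then (let u = 9 in u) else (5 + 0)) + (if (9 < 4) then (2 - 5) else (1 - 7))) + (((\v.(\w.v)) (if true then 9 else 9)) ((8 < 4) || ((\p.true) false)))))
step 1: [if@0] (((let x = (if true then false else false) in 1) * (if (let y = true in false) then (if false then 1 else 4) else 8)) < (((if (let z = 2 in false) then (let u = 9 in u) else (5 + 0)) + (if (9 < 4) then (2 - 5) else (1 - 7))) + (((\v.(\w.v)) (if true then 9 else 9)) ((8 < 4) || ((\p.true) false)))))
step 2: [let@0.0] ((1 * (if (let y = true in false) then (if false then 1 else 4) else 8)) < (((if (let z = 2 in false) then (let u = 9 in u) else (5 + 0)) + (if (9 < 4) then (2 - 5) else (1 - 7))) + (((\v.(\w.v)) (if true then 9 else 9)) ((8 < 4) || ((\p.true) false)))))
step 3: [let@0.1.0] ((1 * (if false then (if false then 1 else 4) else 8)) < (((if (let z = 2 in false) then (let u = 9 in u) else (5 + 0)) + (if (9 < 4) then (2 - 5) else (1 - 7))) + (((\v.(\w.v)) (if true then 9 else 9)) ((8 < 4) || ((\p.true) false)))))
step 4: [if@0.1] ((1 * 8) < (((if (let z = 2 in false) then (let u = 9 in u) else (5 + 0)) + (if (9 < 4) then (2 - 5) else (1 - 7))) + (((\v.(\w.v)) (if true then 9 else 9)) ((8 < 4) || ((\p.true) false)))))
step 5: [delta@0] (8 < (((if (let z = 2 in false) then (let u = 9 in u) else (5 + 0)) + (if (9 < 4) then (2 - 5) else (1 - 7))) + (((\v.(\w.v)) (if true then 9 else 9)) ((8 < 4) || ((\p.true) false)))))
step 6: [let@1.0.0.0] (8 < (((if false then (let u = 9 in u) else (5 + 0)) + (if (9 < 4) then (2 - 5) else (1 - 7))) + (((\v.(\w.v)) (if true then 9 else 9)) ((8 < 4) || ((\p.true) false)))))
step 7: [if@1.0.0] (8 < (((5 + 0) + (if (9 < 4) then (2 - 5) else (1 - 7))) + (((\v.(\w.v)) (if true then 9 else 9)) ((8 < 4) || ((\p.true) false)))))
step 8: [delta@1.0.0] (8 < ((5 + (if (9 < 4) then (2 - 5) else (1 - 7))) + (((\v.(\w.v)) (if true then 9 else 9)) ((8 < 4) || ((\p.true) false)))))
step 9: [delta@1.0.1.0] (8 < ((5 + (if false then (2 - 5) else (1 - 7))) + (((\v.(\w.v)) (if true then 9 else 9)) ((8 < 4) || ((\p.true) false)))))
step 10: [if@1.0.1] (8 < ((5 + (1 - 7)) + (((\v.(\w.v)) (if true then 9 else 9)) ((8 < 4) || ((\p.true) false)))))
step 11: [delta@1.0.1] (8 < ((5 + -6) + (((\v.(\w.v)) (if true then 9 else 9)) ((8 < 4) || ((\p.true) false)))))
step 12: [delta@1.0] (8 < (-1 + (((\v.(\w.v)) (if true then 9 else 9)) ((8 < 4) || ((\p.true) false)))))
step 13: [beta@1.1.0] (8 < (-1 + ((\w.(if true then 9 else 9)) ((8 < 4) || ((\p.true) false)))))

Answer: beta at 1.1.0 : ((\v.(\w.v)) (if true then 9 else 9))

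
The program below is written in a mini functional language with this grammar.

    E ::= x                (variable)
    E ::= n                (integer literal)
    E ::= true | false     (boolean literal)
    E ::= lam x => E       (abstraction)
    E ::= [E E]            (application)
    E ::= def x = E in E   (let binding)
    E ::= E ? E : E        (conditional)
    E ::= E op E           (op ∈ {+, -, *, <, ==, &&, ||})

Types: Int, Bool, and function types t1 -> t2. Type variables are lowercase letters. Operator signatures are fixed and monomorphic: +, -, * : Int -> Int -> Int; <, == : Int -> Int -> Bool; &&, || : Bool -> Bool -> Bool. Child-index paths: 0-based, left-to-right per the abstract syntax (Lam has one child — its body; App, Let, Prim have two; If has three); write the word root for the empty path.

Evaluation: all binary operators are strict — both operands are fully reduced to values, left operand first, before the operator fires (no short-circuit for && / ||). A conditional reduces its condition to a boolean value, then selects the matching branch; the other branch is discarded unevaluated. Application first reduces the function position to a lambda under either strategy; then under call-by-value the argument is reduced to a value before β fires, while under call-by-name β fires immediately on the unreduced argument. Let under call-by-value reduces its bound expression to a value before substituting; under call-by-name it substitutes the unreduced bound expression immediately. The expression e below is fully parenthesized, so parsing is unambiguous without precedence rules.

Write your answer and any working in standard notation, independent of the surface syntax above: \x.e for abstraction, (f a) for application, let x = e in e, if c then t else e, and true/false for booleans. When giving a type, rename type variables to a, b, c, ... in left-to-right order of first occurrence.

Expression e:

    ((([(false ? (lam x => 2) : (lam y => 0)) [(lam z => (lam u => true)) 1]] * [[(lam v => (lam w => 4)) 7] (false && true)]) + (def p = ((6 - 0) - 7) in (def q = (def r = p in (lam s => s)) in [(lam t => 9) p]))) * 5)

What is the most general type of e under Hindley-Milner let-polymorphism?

Answer: Int

Trace:
  unify Bool ~ Bool
\x._ : a -> Int
\y._ : b -> Int
  unify a -> Int ~ b -> Int
  unify a ~ b
  unify Int ~ Int
\u._ : d -> Bool
\z._ : c -> d -> Bool
  unify c -> d -> Bool ~ Int -> e
  unify c ~ Int
  unify d -> Bool ~ e
_ _ : d -> Bool
  unify b -> Int ~ (d -> Bool) -> f
  unify b ~ d -> Bool
  unify Int ~ f
_ _ : Int
  unify Int ~ Int
\w._ : h -> Int
\v._ : g -> h -> Int
  unify g -> h -> Int ~ Int -> i
  unify g ~ Int
  unify h -> Int ~ i
_ _ : h -> Int
  unify Bool ~ Bool
  unify Bool ~ Bool
  unify h -> Int ~ Bool -> j
  unify h ~ Bool
  unify Int ~ j
_ _ : Int
  unify Int ~ Int
  unify Int ~ Int
  unify Int ~ Int
  unify Int ~ Int
  unify Int ~ Int
  unify Int ~ Int
let p : Int
p : Int
let r : Int
s : k
\s._ : k -> k
let q : forall. k -> k
\t._ : l -> Int
p : Int
  unify l -> Int ~ Int -> m
  unify l ~ Int
  unify Int ~ m
_ _ : Int
  unify Int ~ Int
  unify Int ~ Int
  unify Int ~ Int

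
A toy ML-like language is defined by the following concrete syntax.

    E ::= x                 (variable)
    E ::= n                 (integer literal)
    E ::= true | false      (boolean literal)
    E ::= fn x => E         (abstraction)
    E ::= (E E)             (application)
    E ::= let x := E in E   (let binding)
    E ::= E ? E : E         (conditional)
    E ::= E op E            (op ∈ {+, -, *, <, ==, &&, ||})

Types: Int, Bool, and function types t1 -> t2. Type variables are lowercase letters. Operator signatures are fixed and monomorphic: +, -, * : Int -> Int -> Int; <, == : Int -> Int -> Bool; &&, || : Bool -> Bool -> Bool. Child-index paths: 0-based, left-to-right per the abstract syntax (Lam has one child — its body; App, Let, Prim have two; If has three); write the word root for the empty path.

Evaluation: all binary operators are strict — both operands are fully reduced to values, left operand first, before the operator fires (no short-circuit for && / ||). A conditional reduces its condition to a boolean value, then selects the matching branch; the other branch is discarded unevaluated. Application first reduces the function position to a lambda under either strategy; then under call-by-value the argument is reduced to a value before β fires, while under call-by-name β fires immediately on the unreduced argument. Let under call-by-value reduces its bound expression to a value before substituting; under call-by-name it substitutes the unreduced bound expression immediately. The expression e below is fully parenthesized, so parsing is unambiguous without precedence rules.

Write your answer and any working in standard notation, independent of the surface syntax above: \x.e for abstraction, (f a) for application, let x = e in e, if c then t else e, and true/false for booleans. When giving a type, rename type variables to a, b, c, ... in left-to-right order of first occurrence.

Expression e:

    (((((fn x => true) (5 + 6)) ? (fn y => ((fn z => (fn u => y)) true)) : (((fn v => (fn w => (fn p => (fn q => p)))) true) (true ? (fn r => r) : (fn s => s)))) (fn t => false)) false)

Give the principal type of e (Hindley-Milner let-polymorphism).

Trace:
\x._ : a -> Bool
  unify Int ~ Int
  unify Int ~ Int
  unify a -> Bool ~ Int -> b
  unify a ~ Int
  unify Bool ~ b
_ _ : Bool
  unify Bool ~ Bool
y : c
\u._ : e -> c
\z._ : d -> e -> c
  unify d -> e -> c ~ Bool -> f
  unify d ~ Bool
  unify e -> c ~ f
_ _ : e -> c
\y._ : c -> e -> c
p : i
\q._ : j -> i
\p._ : i -> j -> i
\w._ : h -> i -> j -> i
\v._ : g -> h -> i -> j -> i
  unify g -> h -> i -> j -> i ~ Bool -> k
  unify g ~ Bool
  unify h -> i -> j -> i ~ k
_ _ : h -> i -> j -> i
  unify Bool ~ Bool
r : l
\r._ : l -> l
s : m
\s._ : m -> m
  unify l -> l ~ m -> m
  unify l ~ m
  unify m ~ m
  unify h -> i -> j -> i ~ (m -> m) -> n
  unify h ~ m -> m
  unify i -> j -> i ~ n
_ _ : i -> j -> i
  unify c -> e -> c ~ i -> j -> i
  unify c ~ i
  unify e -> i ~ j -> i
  unify e ~ j
  unify i ~ i
\t._ : o -> Bool
  unify i -> j -> i ~ (o -> Bool) -> p
  unify i ~ o -> Bool
  unify j -> o -> Bool ~ p
_ _ : j -> o -> Bool
  unify j -> o -> Bool ~ Bool -> q
  unify j ~ Bool
  unify o -> Bool ~ q
_ _ : o -> Bool

Answer: a -> Bool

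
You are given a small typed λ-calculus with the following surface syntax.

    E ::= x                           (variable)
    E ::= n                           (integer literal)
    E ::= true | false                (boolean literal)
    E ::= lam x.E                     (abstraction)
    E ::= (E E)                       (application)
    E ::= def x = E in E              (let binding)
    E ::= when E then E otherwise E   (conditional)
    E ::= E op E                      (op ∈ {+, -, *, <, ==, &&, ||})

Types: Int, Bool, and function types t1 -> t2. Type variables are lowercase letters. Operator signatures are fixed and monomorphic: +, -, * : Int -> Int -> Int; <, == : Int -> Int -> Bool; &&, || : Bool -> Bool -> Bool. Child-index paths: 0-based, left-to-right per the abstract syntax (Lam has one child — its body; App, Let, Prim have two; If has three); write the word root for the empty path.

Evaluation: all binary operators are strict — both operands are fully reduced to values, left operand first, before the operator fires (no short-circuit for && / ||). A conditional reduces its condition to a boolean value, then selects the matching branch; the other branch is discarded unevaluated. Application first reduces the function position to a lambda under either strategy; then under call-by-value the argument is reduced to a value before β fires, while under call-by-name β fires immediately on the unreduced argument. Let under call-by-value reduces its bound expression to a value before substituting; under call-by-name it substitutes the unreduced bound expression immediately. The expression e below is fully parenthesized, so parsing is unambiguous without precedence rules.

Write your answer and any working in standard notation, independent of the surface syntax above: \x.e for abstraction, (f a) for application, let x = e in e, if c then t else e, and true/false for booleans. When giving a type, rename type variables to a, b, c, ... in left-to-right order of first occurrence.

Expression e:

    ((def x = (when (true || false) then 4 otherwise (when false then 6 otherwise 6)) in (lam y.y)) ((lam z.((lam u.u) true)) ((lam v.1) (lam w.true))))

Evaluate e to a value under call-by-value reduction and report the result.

Working:
step 0: ((let x = (if (true || false) then 4 else (if false then 6 else 6)) in (\y.y)) ((\z.((\u.u) true)) ((\v.1) (\w.true))))
step 1: [delta@0.0.0] ((let x = (if true then 4 else (if false then 6 else 6)) in (\y.y)) ((\z.((\u.u) true)) ((\v.1) (\w.true))))
step 2: [if@0.0] ((let x = 4 in (\y.y)) ((\z.((\u.u) true)) ((\v.1) (\w.true))))
step 3: [let@0] ((\y.y) ((\z.((\u.u) true)) ((\v.1) (\w.true))))
step 4: [beta@1.1] ((\y.y) ((\z.((\u.u) true)) 1))
step 5: [beta@1] ((\y.y) ((\u.u) true))
step 6: [beta@1] ((\y.y) true)
step 7: [beta@root] true

Answer: true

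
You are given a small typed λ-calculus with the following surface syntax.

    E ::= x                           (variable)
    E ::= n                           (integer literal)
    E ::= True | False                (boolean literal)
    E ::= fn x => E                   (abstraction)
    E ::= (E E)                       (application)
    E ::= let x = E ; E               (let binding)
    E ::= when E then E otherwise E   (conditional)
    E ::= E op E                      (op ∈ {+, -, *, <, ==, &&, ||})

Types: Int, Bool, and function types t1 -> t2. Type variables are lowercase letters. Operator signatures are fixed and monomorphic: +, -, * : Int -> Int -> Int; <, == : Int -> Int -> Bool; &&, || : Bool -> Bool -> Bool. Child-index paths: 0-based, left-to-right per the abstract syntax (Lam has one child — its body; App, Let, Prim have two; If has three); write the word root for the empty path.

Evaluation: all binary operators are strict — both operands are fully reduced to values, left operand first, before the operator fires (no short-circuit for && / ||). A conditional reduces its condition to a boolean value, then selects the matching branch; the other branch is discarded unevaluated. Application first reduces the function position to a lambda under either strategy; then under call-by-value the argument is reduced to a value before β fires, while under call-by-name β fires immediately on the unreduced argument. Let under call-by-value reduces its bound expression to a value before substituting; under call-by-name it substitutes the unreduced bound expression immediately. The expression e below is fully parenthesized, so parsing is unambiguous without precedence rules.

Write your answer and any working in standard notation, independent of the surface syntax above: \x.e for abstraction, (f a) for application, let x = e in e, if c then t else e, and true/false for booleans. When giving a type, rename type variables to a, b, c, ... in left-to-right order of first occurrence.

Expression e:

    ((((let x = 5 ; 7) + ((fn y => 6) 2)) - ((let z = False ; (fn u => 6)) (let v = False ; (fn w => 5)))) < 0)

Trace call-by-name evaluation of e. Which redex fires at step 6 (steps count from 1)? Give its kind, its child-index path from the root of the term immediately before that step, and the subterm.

Working:
step 0: ((((let x = 5 in 7) + ((\y.6) 2)) - ((let z = false in (\u.6)) (let v = false in (\w.5)))) < 0)
step 1: [let@0.0.0] (((7 + ((\y.6) 2)) - ((let z = false in (\u.6)) (let v = false in (\w.5)))) < 0)
step 2: [beta@0.0.1] (((7 + 6) - ((let z = false in (\u.6)) (let v = false in (\w.5)))) < 0)
step 3: [delta@0.0] ((13 - ((let z = false in (\u.6)) (let v = false in (\w.5)))) < 0)
step 4: [let@0.1.0] ((13 - ((\u.6) (let v = false in (\w.5)))) < 0)
step 5: [beta@0.1] ((13 - 6) < 0)
step 6: [delta@0] (7 < 0)

Answer: delta at 0 : (13 - 6)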